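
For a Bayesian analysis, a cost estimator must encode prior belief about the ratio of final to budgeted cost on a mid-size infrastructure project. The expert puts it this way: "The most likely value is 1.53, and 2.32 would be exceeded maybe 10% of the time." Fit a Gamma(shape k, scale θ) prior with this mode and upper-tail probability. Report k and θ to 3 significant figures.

Gamma(k,θ) with k>1 has mode (k−1)θ, so θ = 1.53/(k−1).
Need P(X < 2.32) = 0.9 with θ tied to k this way. Start at k = 2, θ = 1.53: P(X<2.32) ≈ 0.448.
Too low — raise k to concentrate. Iterating converges to k ≈ 11.8.
Then θ = 1.53/(11.8−1) ≈ 0.142.

k ≈ 11.8, θ ≈ 0.142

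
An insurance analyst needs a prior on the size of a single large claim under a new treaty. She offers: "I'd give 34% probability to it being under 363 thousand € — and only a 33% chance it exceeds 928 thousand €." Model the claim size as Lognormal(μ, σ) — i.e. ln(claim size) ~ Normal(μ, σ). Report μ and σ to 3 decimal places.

If T ~ Lognormal(μ,σ) then ln T ~ Normal(μ,σ), so the p-quantile of ln T is μ + z_p·σ.
ln(363) = 5.894 and ln(928) = 6.833; z_{0.34} = -0.4125, z_{0.67} = 0.4399.
σ = (6.833 − 5.894)/(0.4399 − (-0.4125)) = 1.101.
μ = 5.894 − (-0.4125)·1.101 = 6.349.

μ ≈ 6.349, σ ≈ 1.101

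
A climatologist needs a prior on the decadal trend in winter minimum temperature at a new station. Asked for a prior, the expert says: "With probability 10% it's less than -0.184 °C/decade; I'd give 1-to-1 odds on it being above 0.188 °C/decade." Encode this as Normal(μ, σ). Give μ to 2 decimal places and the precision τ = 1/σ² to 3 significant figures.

μ = 0.19, τ = 11.9

The p-quantile of Normal(μ,σ) is μ + z_p·σ, with z_{0.1} = -1.282 and z_{0.5} = 0.
Eliminate σ: μ = (z₂·x₁ − z₁·x₂)/(z₂ − z₁) = (0·-0.184 − (-1.282)·0.188)/1.282 = 0.19.
Then σ = (x₂ − x₁)/(z₂ − z₁) = (0.188 − -0.184)/1.282 = 0.29.
Precision τ = 1/σ² = 1/0.2903² = 11.9.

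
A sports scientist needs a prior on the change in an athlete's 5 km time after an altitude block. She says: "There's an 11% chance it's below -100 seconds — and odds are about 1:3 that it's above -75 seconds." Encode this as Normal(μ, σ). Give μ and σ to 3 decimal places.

The p-quantile of Normal(μ,σ) is μ + z_p·σ, with z_{0.11} = -1.227 and z_{0.75} = 0.6745.
Eliminate σ: μ = (z₂·x₁ − z₁·x₂)/(z₂ − z₁) = (0.6745·-100 − (-1.227)·-75)/1.901 = -83.870.
Then σ = (x₂ − x₁)/(z₂ − z₁) = (-75 − -100)/1.901 = 13.151.

μ = -83.870, σ = 13.151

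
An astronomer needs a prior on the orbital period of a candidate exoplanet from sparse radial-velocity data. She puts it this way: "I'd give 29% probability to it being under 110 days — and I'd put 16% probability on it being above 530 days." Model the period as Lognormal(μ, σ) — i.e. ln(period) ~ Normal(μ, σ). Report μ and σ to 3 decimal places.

If T ~ Lognormal(μ,σ) then ln T ~ Normal(μ,σ), so the p-quantile of ln T is μ + z_p·σ.
ln(110) = 4.7 and ln(530) = 6.273; z_{0.29} = -0.5534, z_{0.84} = 0.9945.
σ = (6.273 − 4.7)/(0.9945 − (-0.5534)) = 1.016.
μ = 4.7 − (-0.5534)·1.016 = 5.263.

μ ≈ 5.263, σ ≈ 1.016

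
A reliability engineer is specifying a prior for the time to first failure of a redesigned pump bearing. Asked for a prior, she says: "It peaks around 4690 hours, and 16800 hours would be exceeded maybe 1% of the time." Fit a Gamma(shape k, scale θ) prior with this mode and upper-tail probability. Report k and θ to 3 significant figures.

k ≈ 3.64, θ ≈ 1770

Gamma(k,θ) with k>1 has mode (k−1)θ, so θ = 4690/(k−1).
Need P(X < 16800) = 0.99 with θ tied to k this way. Start at k = 2, θ = 4690: P(X<16800) ≈ 0.873.
Too low — raise k to concentrate. Iterating converges to k ≈ 3.64.
Then θ = 4690/(3.64−1) ≈ 1770.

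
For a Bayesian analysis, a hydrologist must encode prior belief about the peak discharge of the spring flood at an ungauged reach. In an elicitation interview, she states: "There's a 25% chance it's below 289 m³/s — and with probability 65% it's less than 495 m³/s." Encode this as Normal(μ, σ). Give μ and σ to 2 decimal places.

The p-quantile of Normal(μ,σ) is μ + z_p·σ, with z_{0.25} = -0.6745 and z_{0.65} = 0.3853.
Eliminate σ: μ = (z₂·x₁ − z₁·x₂)/(z₂ − z₁) = (0.3853·289 − (-0.6745)·495)/1.06 = 420.10.
Then σ = (x₂ − x₁)/(z₂ − z₁) = (495 − 289)/1.06 = 194.37.

μ = 420.10, σ = 194.37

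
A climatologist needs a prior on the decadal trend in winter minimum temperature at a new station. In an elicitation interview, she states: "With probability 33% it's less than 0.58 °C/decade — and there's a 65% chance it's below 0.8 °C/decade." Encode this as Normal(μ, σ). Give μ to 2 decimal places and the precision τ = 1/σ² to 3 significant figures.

The p-quantile of Normal(μ,σ) is μ + z_p·σ, with z_{0.33} = -0.4399 and z_{0.65} = 0.3853.
Eliminate σ: μ = (z₂·x₁ − z₁·x₂)/(z₂ − z₁) = (0.3853·0.58 − (-0.4399)·0.8)/0.8252 = 0.70.
Then σ = (x₂ − x₁)/(z₂ − z₁) = (0.8 − 0.58)/0.8252 = 0.27.
Precision τ = 1/σ² = 1/0.2666² = 14.1.

μ = 0.70, τ = 14.1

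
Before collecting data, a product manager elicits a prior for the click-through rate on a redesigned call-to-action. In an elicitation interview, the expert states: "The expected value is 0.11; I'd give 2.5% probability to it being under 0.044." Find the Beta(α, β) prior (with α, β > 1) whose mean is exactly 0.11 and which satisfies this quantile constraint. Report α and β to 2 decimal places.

With mean 0.11 fixed, write α = 0.11s, β = 0.89s where s = α+β.
Need P(θ < 0.044) = 0.025 under Beta(0.11s, 0.89s). Normal approximation: (q−m)/√(m(1−m)/s) ≈ z_{0.025} = -1.96, so s ≈ 0.11·0.89·(-1.96)²/(0.044−0.11)² = 86.3.
At s = 86.3: P(θ<0.044) ≈ 0.008. Adjusting to match 0.025 gives s ≈ 58.44.
So α = 0.11·58.44 ≈ 6.43, β = 0.89·58.44 ≈ 52.02.

α ≈ 6.43, β ≈ 52.02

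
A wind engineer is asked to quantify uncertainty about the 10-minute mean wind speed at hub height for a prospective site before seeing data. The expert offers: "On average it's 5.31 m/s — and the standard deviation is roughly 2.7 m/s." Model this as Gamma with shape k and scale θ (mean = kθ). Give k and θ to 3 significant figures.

k ≈ 3.87, θ ≈ 1.37

For Gamma(k, scale θ): mean = kθ, variance = kθ², so CV = 1/√k.
CV = SD/mean = 2.7/5.31 = 0.5085, hence k = 1/CV² = 3.87.
Then θ = mean/k = 5.31/3.87 = 1.37.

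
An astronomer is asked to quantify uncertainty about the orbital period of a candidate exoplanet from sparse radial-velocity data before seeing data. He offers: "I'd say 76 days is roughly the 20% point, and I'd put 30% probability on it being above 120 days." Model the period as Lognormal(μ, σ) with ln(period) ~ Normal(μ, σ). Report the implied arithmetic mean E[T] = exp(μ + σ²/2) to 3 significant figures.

If T ~ Lognormal(μ,σ) then ln T ~ Normal(μ,σ), so the p-quantile of ln T is μ + z_p·σ.
ln(76) = 4.331 and ln(120) = 4.787; z_{0.2} = -0.8416, z_{0.7} = 0.5244.
σ = (4.787 − 4.331)/(0.5244 − (-0.8416)) = 0.334.
μ = 4.331 − (-0.8416)·0.334 = 4.612.
E[T] = exp(μ + σ²/2) = exp(4.612 + 0.0559) = 106 days.

E[T] ≈ 106 days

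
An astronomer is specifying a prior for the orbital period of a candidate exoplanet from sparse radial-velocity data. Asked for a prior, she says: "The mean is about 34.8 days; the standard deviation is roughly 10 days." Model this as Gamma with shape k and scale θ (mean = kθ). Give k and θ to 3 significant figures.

For Gamma(k, scale θ): mean = kθ, variance = kθ², so CV = 1/√k.
CV = SD/mean = 10/34.8 = 0.2874, hence k = 1/CV² = 12.1.
Then θ = mean/k = 34.8/12.1 = 2.87.

k ≈ 12.1, θ ≈ 2.87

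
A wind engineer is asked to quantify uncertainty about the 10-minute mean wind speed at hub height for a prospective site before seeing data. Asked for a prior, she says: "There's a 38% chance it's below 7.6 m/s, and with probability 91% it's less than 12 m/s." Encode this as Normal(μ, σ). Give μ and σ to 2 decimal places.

The p-quantile of Normal(μ,σ) is μ + z_p·σ, with z_{0.38} = -0.3055 and z_{0.91} = 1.341.
Eliminate σ: μ = (z₂·x₁ − z₁·x₂)/(z₂ − z₁) = (1.341·7.6 − (-0.3055)·12)/1.646 = 8.42.
Then σ = (x₂ − x₁)/(z₂ − z₁) = (12 − 7.6)/1.646 = 2.67.

μ = 8.42, σ = 2.67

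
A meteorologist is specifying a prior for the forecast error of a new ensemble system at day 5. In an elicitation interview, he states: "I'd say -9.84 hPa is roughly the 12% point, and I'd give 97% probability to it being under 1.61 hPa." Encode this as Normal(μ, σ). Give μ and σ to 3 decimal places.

μ = -5.437, σ = 3.747

The p-quantile of Normal(μ,σ) is μ + z_p·σ, with z_{0.12} = -1.175 and z_{0.97} = 1.881.
Eliminate σ: μ = (z₂·x₁ − z₁·x₂)/(z₂ − z₁) = (1.881·-9.84 − (-1.175)·1.61)/3.056 = -5.437.
Then σ = (x₂ − x₁)/(z₂ − z₁) = (1.61 − -9.84)/3.056 = 3.747.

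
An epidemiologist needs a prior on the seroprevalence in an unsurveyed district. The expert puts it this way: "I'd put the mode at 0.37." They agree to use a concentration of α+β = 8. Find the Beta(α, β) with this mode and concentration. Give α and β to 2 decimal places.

For α,β > 1 the Beta mode is (α−1)/(α+β−2). With α+β = 8, the mode is (α−1)/6.
Set (α−1)/6 = 0.37 → α = 1 + 0.37·6 = 3.22.
β = 8 − α = 4.78.

α = 3.22, β = 4.78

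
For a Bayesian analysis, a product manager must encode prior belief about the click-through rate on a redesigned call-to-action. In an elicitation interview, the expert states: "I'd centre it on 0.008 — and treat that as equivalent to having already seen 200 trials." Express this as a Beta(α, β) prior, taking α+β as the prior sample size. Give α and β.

α = 1.6, β = 198.4

Under the effective-sample-size interpretation, Beta(α, β) has prior mean α/(α+β) and prior sample size α+β.
So α+β = 200 and α/(α+β) = 0.008, giving α = 0.008·200 = 1.6 and β = 200 − 1.6 = 198.4.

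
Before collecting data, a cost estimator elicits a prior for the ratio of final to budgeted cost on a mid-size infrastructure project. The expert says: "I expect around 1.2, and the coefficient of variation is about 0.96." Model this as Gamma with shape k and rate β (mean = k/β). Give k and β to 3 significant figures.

k ≈ 1.09, β ≈ 0.904

For Gamma(k, rate β): mean = k/β, variance = k/β², so CV = 1/√k.
CV = 0.96, hence k = 1/CV² = 1.09.
Then β = k/mean = 1.09/1.2 = 0.904.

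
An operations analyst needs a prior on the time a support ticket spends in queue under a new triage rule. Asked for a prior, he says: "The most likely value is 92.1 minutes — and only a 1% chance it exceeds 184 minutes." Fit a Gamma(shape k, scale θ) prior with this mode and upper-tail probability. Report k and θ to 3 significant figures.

k ≈ 11.3, θ ≈ 8.98

Gamma(k,θ) with k>1 has mode (k−1)θ, so θ = 92.1/(k−1).
Need P(X < 184) = 0.99 with θ tied to k this way. Start at k = 2, θ = 92.1: P(X<184) ≈ 0.593.
Too low — raise k to concentrate. Iterating converges to k ≈ 11.3.
Then θ = 92.1/(11.3−1) ≈ 8.98.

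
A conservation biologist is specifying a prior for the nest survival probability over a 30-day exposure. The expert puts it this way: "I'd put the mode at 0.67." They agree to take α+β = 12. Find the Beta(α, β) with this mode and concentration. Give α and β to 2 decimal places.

For α,β > 1 the Beta mode is (α−1)/(α+β−2). With α+β = 12, the mode is (α−1)/10.
Set (α−1)/10 = 0.67 → α = 1 + 0.67·10 = 7.70.
β = 12 − α = 4.30.

α = 7.70, β = 4.30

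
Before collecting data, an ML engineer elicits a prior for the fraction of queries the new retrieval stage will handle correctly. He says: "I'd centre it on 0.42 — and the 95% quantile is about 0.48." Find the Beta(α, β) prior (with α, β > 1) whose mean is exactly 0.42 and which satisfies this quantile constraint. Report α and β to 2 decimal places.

With mean 0.42 fixed, write α = 0.42s, β = 0.58s where s = α+β.
Need P(θ < 0.48) = 0.95 under Beta(0.42s, 0.58s). Normal approximation: (q−m)/√(m(1−m)/s) ≈ z_{0.95} = 1.64, so s ≈ 0.42·0.58·(1.64)²/(0.48−0.42)² = 183.1.
At s = 183.1: P(θ<0.48) ≈ 0.949. Adjusting to match 0.95 gives s ≈ 185.24.
So α = 0.42·185.24 ≈ 77.80, β = 0.58·185.24 ≈ 107.44.

α ≈ 77.80, β ≈ 107.44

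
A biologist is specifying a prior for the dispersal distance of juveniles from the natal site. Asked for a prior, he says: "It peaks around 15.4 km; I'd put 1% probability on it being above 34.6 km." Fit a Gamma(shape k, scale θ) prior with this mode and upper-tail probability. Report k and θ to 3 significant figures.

Gamma(k,θ) with k>1 has mode (k−1)θ, so θ = 15.4/(k−1).
Need P(X < 34.6) = 0.99 with θ tied to k this way. Start at k = 2, θ = 15.4: P(X<34.6) ≈ 0.657.
Too low — raise k to concentrate. Iterating converges to k ≈ 8.33.
Then θ = 15.4/(8.33−1) ≈ 2.1.

k ≈ 8.33, θ ≈ 2.1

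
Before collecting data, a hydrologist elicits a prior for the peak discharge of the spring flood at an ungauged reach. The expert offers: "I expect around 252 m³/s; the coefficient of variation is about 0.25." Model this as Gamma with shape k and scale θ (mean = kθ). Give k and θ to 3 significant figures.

k ≈ 16, θ ≈ 15.8

For Gamma(k, scale θ): mean = kθ, variance = kθ², so CV = 1/√k.
CV = 0.25, hence k = 1/CV² = 16.
Then θ = mean/k = 252/16 = 15.8.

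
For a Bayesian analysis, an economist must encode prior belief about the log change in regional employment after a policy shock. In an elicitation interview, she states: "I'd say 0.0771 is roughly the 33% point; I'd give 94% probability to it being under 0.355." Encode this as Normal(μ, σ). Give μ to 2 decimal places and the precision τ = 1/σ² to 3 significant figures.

The p-quantile of Normal(μ,σ) is μ + z_p·σ, with z_{0.33} = -0.4399 and z_{0.94} = 1.555.
Eliminate σ: μ = (z₂·x₁ − z₁·x₂)/(z₂ − z₁) = (1.555·0.0771 − (-0.4399)·0.355)/1.995 = 0.14.
Then σ = (x₂ − x₁)/(z₂ − z₁) = (0.355 − 0.0771)/1.995 = 0.14.
Precision τ = 1/σ² = 1/0.1393² = 51.5.

μ = 0.14, τ = 51.5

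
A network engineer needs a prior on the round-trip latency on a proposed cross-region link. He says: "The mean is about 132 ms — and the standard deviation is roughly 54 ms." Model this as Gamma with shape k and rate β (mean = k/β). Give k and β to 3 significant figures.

For Gamma(k, rate β): mean = k/β, variance = k/β², so CV = 1/√k.
CV = SD/mean = 54/132 = 0.4091, hence k = 1/CV² = 5.98.
Then β = k/mean = 5.98/132 = 0.0453.

k ≈ 5.98, β ≈ 0.0453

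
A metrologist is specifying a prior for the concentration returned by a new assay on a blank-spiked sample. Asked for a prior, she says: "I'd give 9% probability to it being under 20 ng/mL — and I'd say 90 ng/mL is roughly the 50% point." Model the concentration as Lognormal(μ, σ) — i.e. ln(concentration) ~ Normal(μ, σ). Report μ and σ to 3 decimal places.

If T ~ Lognormal(μ,σ) then ln T ~ Normal(μ,σ), so the p-quantile of ln T is μ + z_p·σ.
ln(20) = 2.996 and ln(90) = 4.5; z_{0.09} = -1.341, z_{0.5} = 0.
σ = (4.5 − 2.996)/(0 − (-1.341)) = 1.122.
μ = 2.996 − (-1.341)·1.122 = 4.500.

μ ≈ 4.500, σ ≈ 1.122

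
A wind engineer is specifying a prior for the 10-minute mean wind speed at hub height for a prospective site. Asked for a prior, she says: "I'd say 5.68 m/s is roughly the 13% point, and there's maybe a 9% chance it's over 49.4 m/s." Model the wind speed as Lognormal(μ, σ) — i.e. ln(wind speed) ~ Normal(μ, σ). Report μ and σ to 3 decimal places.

If T ~ Lognormal(μ,σ) then ln T ~ Normal(μ,σ), so the p-quantile of ln T is μ + z_p·σ.
ln(5.68) = 1.737 and ln(49.4) = 3.9; z_{0.13} = -1.126, z_{0.91} = 1.341.
σ = (3.9 − 1.737)/(1.341 − (-1.126)) = 0.877.
μ = 1.737 − (-1.126)·0.877 = 2.724.

μ ≈ 2.724, σ ≈ 0.877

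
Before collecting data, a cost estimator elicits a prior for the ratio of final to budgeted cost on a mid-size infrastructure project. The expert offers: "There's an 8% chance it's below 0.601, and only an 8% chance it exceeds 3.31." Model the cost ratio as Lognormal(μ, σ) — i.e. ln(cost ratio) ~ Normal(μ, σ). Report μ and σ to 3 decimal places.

μ ≈ 0.344, σ ≈ 0.607

If T ~ Lognormal(μ,σ) then ln T ~ Normal(μ,σ), so the p-quantile of ln T is μ + z_p·σ.
ln(0.601) = -0.5092 and ln(3.31) = 1.197; z_{0.08} = -1.405, z_{0.92} = 1.405.
σ = (1.197 − -0.5092)/(1.405 − (-1.405)) = 0.607.
μ = -0.5092 − (-1.405)·0.607 = 0.344.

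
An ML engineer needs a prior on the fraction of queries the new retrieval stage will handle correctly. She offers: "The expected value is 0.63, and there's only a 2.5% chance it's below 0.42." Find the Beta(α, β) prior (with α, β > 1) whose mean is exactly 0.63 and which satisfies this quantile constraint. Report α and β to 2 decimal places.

With mean 0.63 fixed, write α = 0.63s, β = 0.37s where s = α+β.
Need P(θ < 0.42) = 0.025 under Beta(0.63s, 0.37s). Normal approximation: (q−m)/√(m(1−m)/s) ≈ z_{0.025} = -1.96, so s ≈ 0.63·0.37·(-1.96)²/(0.42−0.63)² = 20.3.
At s = 20.3: P(θ<0.42) ≈ 0.028. Adjusting to match 0.025 gives s ≈ 21.21.
So α = 0.63·21.21 ≈ 13.36, β = 0.37·21.21 ≈ 7.85.

α ≈ 13.36, β ≈ 7.85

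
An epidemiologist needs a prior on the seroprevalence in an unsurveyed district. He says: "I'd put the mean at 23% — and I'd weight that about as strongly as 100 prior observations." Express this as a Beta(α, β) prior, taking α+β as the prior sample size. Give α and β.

Under the effective-sample-size interpretation, Beta(α, β) has prior mean α/(α+β) and prior sample size α+β.
So α+β = 100 and α/(α+β) = 0.23, giving α = 0.23·100 = 23 and β = 100 − 23 = 77.

α = 23, β = 77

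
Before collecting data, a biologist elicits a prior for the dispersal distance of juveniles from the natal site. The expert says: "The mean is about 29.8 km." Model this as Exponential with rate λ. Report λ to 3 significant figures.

Exponential mean = 1/λ, so λ = 1/29.8 = 0.0336.

λ ≈ 0.0336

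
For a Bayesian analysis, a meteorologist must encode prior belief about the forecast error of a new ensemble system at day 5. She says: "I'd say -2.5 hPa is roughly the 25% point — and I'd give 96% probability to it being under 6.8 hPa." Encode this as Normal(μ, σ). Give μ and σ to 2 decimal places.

μ = 0.09, σ = 3.83

For Normal(μ,σ), the p-quantile is μ + z_p·σ. Here z_{0.25} = -0.6745, z_{0.96} = 1.751.
So -2.5 = μ − 0.6745σ and 6.8 = μ + 1.751σ.
Subtracting: σ = (6.8 − -2.5)/(1.751 − (-0.6745)) = 3.83.
Then μ = -2.5 − (-0.6745)·3.83 = 0.09.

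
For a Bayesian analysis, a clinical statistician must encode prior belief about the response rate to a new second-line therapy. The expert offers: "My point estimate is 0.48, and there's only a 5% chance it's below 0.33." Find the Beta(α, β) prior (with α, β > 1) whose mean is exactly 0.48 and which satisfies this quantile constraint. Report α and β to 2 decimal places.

α ≈ 13.83, β ≈ 14.98

With mean 0.48 fixed, write α = 0.48s, β = 0.52s where s = α+β.
Need P(θ < 0.33) = 0.05 under Beta(0.48s, 0.52s). Normal approximation: (q−m)/√(m(1−m)/s) ≈ z_{0.05} = -1.64, so s ≈ 0.48·0.52·(-1.64)²/(0.33−0.48)² = 30.0.
At s = 30.0: P(θ<0.33) ≈ 0.047. Adjusting to match 0.05 gives s ≈ 28.81.
So α = 0.48·28.81 ≈ 13.83, β = 0.52·28.81 ≈ 14.98.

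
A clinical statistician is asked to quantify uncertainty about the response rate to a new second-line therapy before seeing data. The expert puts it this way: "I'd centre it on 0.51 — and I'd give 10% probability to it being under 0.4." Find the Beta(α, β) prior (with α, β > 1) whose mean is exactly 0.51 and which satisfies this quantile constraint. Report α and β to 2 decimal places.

With mean 0.51 fixed, write α = 0.51s, β = 0.49s where s = α+β.
Need P(θ < 0.4) = 0.1 under Beta(0.51s, 0.49s). Normal approximation: (q−m)/√(m(1−m)/s) ≈ z_{0.1} = -1.28, so s ≈ 0.51·0.49·(-1.28)²/(0.4−0.51)² = 33.9.
At s = 33.9: P(θ<0.4) ≈ 0.099. Adjusting to match 0.1 gives s ≈ 33.67.
So α = 0.51·33.67 ≈ 17.17, β = 0.49·33.67 ≈ 16.50.

α ≈ 17.17, β ≈ 16.50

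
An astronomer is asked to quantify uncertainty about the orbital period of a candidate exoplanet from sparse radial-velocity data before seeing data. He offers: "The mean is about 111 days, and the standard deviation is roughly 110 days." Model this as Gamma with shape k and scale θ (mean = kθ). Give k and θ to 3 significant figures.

k ≈ 1.02, θ ≈ 109

For Gamma(k, scale θ): mean = kθ, variance = kθ², so CV = 1/√k.
CV = SD/mean = 110/111 = 0.991, hence k = 1/CV² = 1.02.
Then θ = mean/k = 111/1.02 = 109.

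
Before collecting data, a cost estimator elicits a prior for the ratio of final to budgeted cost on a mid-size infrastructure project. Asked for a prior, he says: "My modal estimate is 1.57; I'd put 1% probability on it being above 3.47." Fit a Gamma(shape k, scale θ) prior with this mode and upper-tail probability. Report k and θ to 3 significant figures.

Gamma(k,θ) with k>1 has mode (k−1)θ, so θ = 1.57/(k−1).
Need P(X < 3.47) = 0.99 with θ tied to k this way. Start at k = 2, θ = 1.57: P(X<3.47) ≈ 0.648.
Too low — raise k to concentrate. Iterating converges to k ≈ 8.66.
Then θ = 1.57/(8.66−1) ≈ 0.205.

k ≈ 8.66, θ ≈ 0.205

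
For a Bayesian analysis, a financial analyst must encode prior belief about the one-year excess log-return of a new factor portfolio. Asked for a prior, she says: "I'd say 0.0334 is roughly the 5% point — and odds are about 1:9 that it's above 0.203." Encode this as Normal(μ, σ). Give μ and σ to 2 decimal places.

μ = 0.13, σ = 0.06

For Normal(μ,σ), the p-quantile is μ + z_p·σ. Here z_{0.05} = -1.645, z_{0.9} = 1.282.
So 0.0334 = μ − 1.645σ and 0.203 = μ + 1.282σ.
Subtracting: σ = (0.203 − 0.0334)/(1.282 − (-1.645)) = 0.06.
Then μ = 0.0334 − (-1.645)·0.06 = 0.13.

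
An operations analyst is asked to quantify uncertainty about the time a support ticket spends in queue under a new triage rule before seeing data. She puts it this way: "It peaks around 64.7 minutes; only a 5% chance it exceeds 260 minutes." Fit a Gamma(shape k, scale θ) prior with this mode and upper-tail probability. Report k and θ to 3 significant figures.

k ≈ 2.3, θ ≈ 49.8

Gamma(k,θ) with k>1 has mode (k−1)θ, so θ = 64.7/(k−1).
Need P(X < 260) = 0.95 with θ tied to k this way. Start at k = 2, θ = 64.7: P(X<260) ≈ 0.910.
Too low — raise k to concentrate. Iterating converges to k ≈ 2.3.
Then θ = 64.7/(2.3−1) ≈ 49.8.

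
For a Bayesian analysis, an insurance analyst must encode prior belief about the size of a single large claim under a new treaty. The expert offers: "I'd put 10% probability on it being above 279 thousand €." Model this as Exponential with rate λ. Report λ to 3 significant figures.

P(T > 279.0) = e^(−λ·279.0) = 0.1, so λ = −ln(0.1)/279.0 = 0.00825.

λ ≈ 0.00825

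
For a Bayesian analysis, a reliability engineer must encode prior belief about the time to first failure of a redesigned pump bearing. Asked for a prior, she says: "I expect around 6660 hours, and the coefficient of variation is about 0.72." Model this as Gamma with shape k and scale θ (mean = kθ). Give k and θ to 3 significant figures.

k ≈ 1.93, θ ≈ 3450

For Gamma(k, scale θ): mean = kθ, variance = kθ², so CV = 1/√k.
CV = 0.72, hence k = 1/CV² = 1.93.
Then θ = mean/k = 6660/1.93 = 3450.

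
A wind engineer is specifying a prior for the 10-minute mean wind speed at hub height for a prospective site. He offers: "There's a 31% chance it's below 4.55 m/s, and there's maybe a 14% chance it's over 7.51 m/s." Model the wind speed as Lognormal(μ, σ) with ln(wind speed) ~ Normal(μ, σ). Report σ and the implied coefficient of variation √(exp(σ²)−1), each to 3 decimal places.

σ ≈ 0.318, CV ≈ 0.326

If T ~ Lognormal(μ,σ) then ln T ~ Normal(μ,σ), so the p-quantile of ln T is μ + z_p·σ.
ln(4.55) = 1.515 and ln(7.51) = 2.016; z_{0.31} = -0.4959, z_{0.86} = 1.08.
σ = (2.016 − 1.515)/(1.08 − (-0.4959)) = 0.318.
μ = 1.515 − (-0.4959)·0.318 = 1.673.
CV = √(exp(σ²)−1) = √(exp(0.1011)−1) = 0.326.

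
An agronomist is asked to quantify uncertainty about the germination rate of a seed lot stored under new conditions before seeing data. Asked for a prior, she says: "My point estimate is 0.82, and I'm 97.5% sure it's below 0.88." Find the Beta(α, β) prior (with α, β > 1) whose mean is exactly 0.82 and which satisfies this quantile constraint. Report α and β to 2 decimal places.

With mean 0.82 fixed, write α = 0.82s, β = 0.18s where s = α+β.
Need P(θ < 0.88) = 0.975 under Beta(0.82s, 0.18s). Normal approximation: (q−m)/√(m(1−m)/s) ≈ z_{0.975} = 1.96, so s ≈ 0.82·0.18·(1.96)²/(0.88−0.82)² = 157.5.
At s = 157.5: P(θ<0.88) ≈ 0.983. Adjusting to match 0.975 gives s ≈ 134.34.
So α = 0.82·134.34 ≈ 110.16, β = 0.18·134.34 ≈ 24.18.

α ≈ 110.16, β ≈ 24.18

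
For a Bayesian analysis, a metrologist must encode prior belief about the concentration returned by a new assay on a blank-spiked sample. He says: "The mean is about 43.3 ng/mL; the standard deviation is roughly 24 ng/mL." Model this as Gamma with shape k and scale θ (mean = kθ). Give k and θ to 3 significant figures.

For Gamma(k, scale θ): mean = kθ, variance = kθ², so CV = 1/√k.
CV = SD/mean = 24/43.3 = 0.5543, hence k = 1/CV² = 3.26.
Then θ = mean/k = 43.3/3.26 = 13.3.

k ≈ 3.26, θ ≈ 13.3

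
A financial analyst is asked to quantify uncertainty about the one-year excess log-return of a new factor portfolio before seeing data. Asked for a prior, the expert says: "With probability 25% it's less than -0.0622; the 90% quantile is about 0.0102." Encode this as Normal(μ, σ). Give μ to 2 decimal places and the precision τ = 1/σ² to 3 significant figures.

μ = -0.04, τ = 730

For Normal(μ,σ), the p-quantile is μ + z_p·σ. Here z_{0.25} = -0.6745, z_{0.9} = 1.282.
So -0.0622 = μ − 0.6745σ and 0.0102 = μ + 1.282σ.
Subtracting: σ = (0.0102 − -0.0622)/(1.282 − (-0.6745)) = 0.04.
Then μ = -0.0622 − (-0.6745)·0.04 = -0.04.
Precision τ = 1/σ² = 1/0.03701² = 730.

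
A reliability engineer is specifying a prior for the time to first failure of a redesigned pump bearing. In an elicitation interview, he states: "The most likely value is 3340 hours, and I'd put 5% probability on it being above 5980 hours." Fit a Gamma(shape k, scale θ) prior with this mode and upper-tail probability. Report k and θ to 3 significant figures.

k ≈ 9.22, θ ≈ 406

Gamma(k,θ) with k>1 has mode (k−1)θ, so θ = 3340/(k−1).
Need P(X < 5980) = 0.95 with θ tied to k this way. Start at k = 2, θ = 3340: P(X<5980) ≈ 0.534.
Too low — raise k to concentrate. Iterating converges to k ≈ 9.22.
Then θ = 3340/(9.22−1) ≈ 406.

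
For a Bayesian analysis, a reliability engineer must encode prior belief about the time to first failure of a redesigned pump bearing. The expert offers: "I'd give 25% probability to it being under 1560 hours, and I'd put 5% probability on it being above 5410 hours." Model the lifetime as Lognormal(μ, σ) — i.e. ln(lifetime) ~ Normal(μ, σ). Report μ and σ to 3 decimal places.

μ ≈ 7.714, σ ≈ 0.536

If T ~ Lognormal(μ,σ) then ln T ~ Normal(μ,σ), so the p-quantile of ln T is μ + z_p·σ.
ln(1560) = 7.352 and ln(5410) = 8.596; z_{0.25} = -0.6745, z_{0.95} = 1.645.
σ = (8.596 − 7.352)/(1.645 − (-0.6745)) = 0.536.
μ = 7.352 − (-0.6745)·0.536 = 7.714.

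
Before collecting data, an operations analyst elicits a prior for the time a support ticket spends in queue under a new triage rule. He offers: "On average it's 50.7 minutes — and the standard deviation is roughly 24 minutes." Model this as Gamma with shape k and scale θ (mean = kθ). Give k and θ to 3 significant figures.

k ≈ 4.46, θ ≈ 11.4

For Gamma(k, scale θ): mean = kθ, variance = kθ², so CV = 1/√k.
CV = SD/mean = 24/50.7 = 0.4734, hence k = 1/CV² = 4.46.
Then θ = mean/k = 50.7/4.46 = 11.4.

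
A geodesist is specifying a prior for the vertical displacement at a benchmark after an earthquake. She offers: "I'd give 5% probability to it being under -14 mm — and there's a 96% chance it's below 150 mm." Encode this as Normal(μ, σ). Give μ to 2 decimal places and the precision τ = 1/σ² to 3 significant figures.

For Normal(μ,σ), the p-quantile is μ + z_p·σ. Here z_{0.05} = -1.645, z_{0.96} = 1.751.
So -14 = μ − 1.645σ and 150 = μ + 1.751σ.
Subtracting: σ = (150 − -14)/(1.751 − (-1.645)) = 48.30.
Then μ = -14 − (-1.645)·48.30 = 65.44.
Precision τ = 1/σ² = 1/48.3² = 0.000429.

μ = 65.44, τ = 0.000429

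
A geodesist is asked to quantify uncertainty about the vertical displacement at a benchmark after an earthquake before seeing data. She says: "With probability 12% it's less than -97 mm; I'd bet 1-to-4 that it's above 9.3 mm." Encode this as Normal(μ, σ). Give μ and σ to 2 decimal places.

The p-quantile of Normal(μ,σ) is μ + z_p·σ, with z_{0.12} = -1.175 and z_{0.8} = 0.8416.
Eliminate σ: μ = (z₂·x₁ − z₁·x₂)/(z₂ − z₁) = (0.8416·-97 − (-1.175)·9.3)/2.017 = -35.06.
Then σ = (x₂ − x₁)/(z₂ − z₁) = (9.3 − -97)/2.017 = 52.71.

μ = -35.06, σ = 52.71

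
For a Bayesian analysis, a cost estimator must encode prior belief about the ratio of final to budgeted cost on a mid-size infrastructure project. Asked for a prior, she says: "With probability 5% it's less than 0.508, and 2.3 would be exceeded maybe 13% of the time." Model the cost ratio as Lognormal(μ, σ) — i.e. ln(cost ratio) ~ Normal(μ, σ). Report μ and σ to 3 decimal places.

If T ~ Lognormal(μ,σ) then ln T ~ Normal(μ,σ), so the p-quantile of ln T is μ + z_p·σ.
ln(0.508) = -0.6773 and ln(2.3) = 0.8329; z_{0.05} = -1.645, z_{0.87} = 1.126.
σ = (0.8329 − -0.6773)/(1.126 − (-1.645)) = 0.545.
μ = -0.6773 − (-1.645)·0.545 = 0.219.

μ ≈ 0.219, σ ≈ 0.545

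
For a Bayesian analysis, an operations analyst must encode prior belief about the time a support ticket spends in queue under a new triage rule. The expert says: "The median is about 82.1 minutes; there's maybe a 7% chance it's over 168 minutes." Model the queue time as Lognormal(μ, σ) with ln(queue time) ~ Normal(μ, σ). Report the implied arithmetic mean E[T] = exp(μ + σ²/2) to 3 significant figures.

E[T] ≈ 92.4 minutes

If T ~ Lognormal(μ,σ) then ln T ~ Normal(μ,σ), so the p-quantile of ln T is μ + z_p·σ.
ln(82.1) = 4.408 and ln(168) = 5.124; z_{0.5} = 0, z_{0.93} = 1.476.
σ = (5.124 − 4.408)/(1.476 − (0)) = 0.485.
μ = 4.408 − (0)·0.485 = 4.408.
E[T] = exp(μ + σ²/2) = exp(4.408 + 0.1177) = 92.4 minutes.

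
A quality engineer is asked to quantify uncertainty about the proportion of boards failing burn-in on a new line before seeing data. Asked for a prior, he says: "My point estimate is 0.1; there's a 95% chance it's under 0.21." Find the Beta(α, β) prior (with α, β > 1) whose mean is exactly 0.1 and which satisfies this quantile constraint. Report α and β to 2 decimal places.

With mean 0.1 fixed, write α = 0.1s, β = 0.9s where s = α+β.
Need P(θ < 0.21) = 0.95 under Beta(0.1s, 0.9s). Normal approximation: (q−m)/√(m(1−m)/s) ≈ z_{0.95} = 1.64, so s ≈ 0.1·0.9·(1.64)²/(0.21−0.1)² = 20.1.
At s = 20.1: P(θ<0.21) ≈ 0.932. Adjusting to match 0.95 gives s ≈ 25.87.
So α = 0.1·25.87 ≈ 2.59, β = 0.9·25.87 ≈ 23.28.

α ≈ 2.59, β ≈ 23.28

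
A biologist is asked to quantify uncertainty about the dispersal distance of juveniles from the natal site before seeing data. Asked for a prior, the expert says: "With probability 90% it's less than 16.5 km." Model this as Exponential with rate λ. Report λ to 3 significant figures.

λ ≈ 0.14

P(T < 16.5) = 1 − e^(−λ·16.5) = 0.9, so λ = −ln(1−0.9)/16.5 = −ln(0.1)/16.5 = 0.14.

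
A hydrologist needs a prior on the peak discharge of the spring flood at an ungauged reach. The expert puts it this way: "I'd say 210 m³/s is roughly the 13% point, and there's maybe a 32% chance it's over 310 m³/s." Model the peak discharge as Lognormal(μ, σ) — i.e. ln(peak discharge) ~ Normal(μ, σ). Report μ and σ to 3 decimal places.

If T ~ Lognormal(μ,σ) then ln T ~ Normal(μ,σ), so the p-quantile of ln T is μ + z_p·σ.
ln(210) = 5.347 and ln(310) = 5.737; z_{0.13} = -1.126, z_{0.68} = 0.4677.
σ = (5.737 − 5.347)/(0.4677 − (-1.126)) = 0.244.
μ = 5.347 − (-1.126)·0.244 = 5.622.

μ ≈ 5.622, σ ≈ 0.244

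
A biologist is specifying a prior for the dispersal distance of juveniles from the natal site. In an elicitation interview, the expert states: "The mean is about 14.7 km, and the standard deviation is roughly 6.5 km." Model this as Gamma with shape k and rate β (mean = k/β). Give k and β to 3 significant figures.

k ≈ 5.11, β ≈ 0.348

For Gamma(k, rate β): mean = k/β, variance = k/β², so CV = 1/√k.
CV = SD/mean = 6.5/14.7 = 0.4422, hence k = 1/CV² = 5.11.
Then β = k/mean = 5.11/14.7 = 0.348.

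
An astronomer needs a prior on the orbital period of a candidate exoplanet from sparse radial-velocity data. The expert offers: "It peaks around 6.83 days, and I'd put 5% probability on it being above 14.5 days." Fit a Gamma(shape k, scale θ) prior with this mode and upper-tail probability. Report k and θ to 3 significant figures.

Gamma(k,θ) with k>1 has mode (k−1)θ, so θ = 6.83/(k−1).
Need P(X < 14.5) = 0.95 with θ tied to k this way. Start at k = 2, θ = 6.83: P(X<14.5) ≈ 0.626.
Too low — raise k to concentrate. Iterating converges to k ≈ 5.87.
Then θ = 6.83/(5.87−1) ≈ 1.4.

k ≈ 5.87, θ ≈ 1.4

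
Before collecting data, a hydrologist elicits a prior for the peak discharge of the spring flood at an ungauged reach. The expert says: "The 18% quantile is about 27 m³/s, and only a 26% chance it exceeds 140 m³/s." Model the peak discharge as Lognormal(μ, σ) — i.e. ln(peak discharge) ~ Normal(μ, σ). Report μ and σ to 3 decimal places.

μ ≈ 4.262, σ ≈ 1.056

If T ~ Lognormal(μ,σ) then ln T ~ Normal(μ,σ), so the p-quantile of ln T is μ + z_p·σ.
ln(27) = 3.296 and ln(140) = 4.942; z_{0.18} = -0.9154, z_{0.74} = 0.6433.
σ = (4.942 − 3.296)/(0.6433 − (-0.9154)) = 1.056.
μ = 3.296 − (-0.9154)·1.056 = 4.262.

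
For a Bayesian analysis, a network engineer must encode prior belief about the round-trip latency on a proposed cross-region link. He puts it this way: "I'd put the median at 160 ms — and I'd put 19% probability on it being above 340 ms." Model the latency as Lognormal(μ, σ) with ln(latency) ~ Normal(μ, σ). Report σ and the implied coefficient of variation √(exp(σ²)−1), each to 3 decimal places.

σ ≈ 0.859, CV ≈ 1.044

If T ~ Lognormal(μ,σ) then ln T ~ Normal(μ,σ), so the p-quantile of ln T is μ + z_p·σ.
ln(160) = 5.075 and ln(340) = 5.829; z_{0.5} = 0, z_{0.81} = 0.8779.
σ = (5.829 − 5.075)/(0.8779 − (0)) = 0.859.
μ = 5.075 − (0)·0.859 = 5.075.
CV = √(exp(σ²)−1) = √(exp(0.7372)−1) = 1.044.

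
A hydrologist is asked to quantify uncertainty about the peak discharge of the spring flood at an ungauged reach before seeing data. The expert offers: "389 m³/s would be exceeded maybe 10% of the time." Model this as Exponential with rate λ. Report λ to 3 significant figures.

P(T > 389.0) = e^(−λ·389.0) = 0.1, so λ = −ln(0.1)/389.0 = 0.00592.

λ ≈ 0.00592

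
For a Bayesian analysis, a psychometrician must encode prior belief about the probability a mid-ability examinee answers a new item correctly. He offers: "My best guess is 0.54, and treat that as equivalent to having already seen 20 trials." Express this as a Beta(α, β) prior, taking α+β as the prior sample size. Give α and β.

α = 10.8, β = 9.2

Under the effective-sample-size interpretation, Beta(α, β) has prior mean α/(α+β) and prior sample size α+β.
So α+β = 20 and α/(α+β) = 0.54, giving α = 0.54·20 = 10.8 and β = 20 − 10.8 = 9.2.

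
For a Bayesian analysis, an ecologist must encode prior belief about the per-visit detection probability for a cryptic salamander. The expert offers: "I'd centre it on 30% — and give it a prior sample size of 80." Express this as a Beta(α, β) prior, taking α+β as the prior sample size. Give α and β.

Under the effective-sample-size interpretation, Beta(α, β) has prior mean α/(α+β) and prior sample size α+β.
So α+β = 80 and α/(α+β) = 0.3, giving α = 0.3·80 = 24 and β = 80 − 24 = 56.

α = 24, β = 56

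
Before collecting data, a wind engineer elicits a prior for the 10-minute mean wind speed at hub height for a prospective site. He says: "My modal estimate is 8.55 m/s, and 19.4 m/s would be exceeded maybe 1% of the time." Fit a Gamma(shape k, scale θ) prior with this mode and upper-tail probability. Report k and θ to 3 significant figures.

Gamma(k,θ) with k>1 has mode (k−1)θ, so θ = 8.55/(k−1).
Need P(X < 19.4) = 0.99 with θ tied to k this way. Start at k = 2, θ = 8.55: P(X<19.4) ≈ 0.662.
Too low — raise k to concentrate. Iterating converges to k ≈ 8.14.
Then θ = 8.55/(8.14−1) ≈ 1.2.

k ≈ 8.14, θ ≈ 1.2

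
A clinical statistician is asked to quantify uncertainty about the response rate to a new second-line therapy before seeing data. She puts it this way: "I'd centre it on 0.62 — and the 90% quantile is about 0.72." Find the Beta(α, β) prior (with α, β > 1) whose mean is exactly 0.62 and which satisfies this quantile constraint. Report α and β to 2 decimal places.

With mean 0.62 fixed, write α = 0.62s, β = 0.38s where s = α+β.
Need P(θ < 0.72) = 0.9 under Beta(0.62s, 0.38s). Normal approximation: (q−m)/√(m(1−m)/s) ≈ z_{0.9} = 1.28, so s ≈ 0.62·0.38·(1.28)²/(0.72−0.62)² = 38.7.
At s = 38.7: P(θ<0.72) ≈ 0.905. Adjusting to match 0.9 gives s ≈ 37.20.
So α = 0.62·37.20 ≈ 23.06, β = 0.38·37.20 ≈ 14.14.

α ≈ 23.06, β ≈ 14.14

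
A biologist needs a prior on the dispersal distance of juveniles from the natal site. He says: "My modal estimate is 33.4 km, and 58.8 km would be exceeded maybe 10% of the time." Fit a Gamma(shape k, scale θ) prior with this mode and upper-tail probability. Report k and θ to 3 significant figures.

Gamma(k,θ) with k>1 has mode (k−1)θ, so θ = 33.4/(k−1).
Need P(X < 58.8) = 0.9 with θ tied to k this way. Start at k = 2, θ = 33.4: P(X<58.8) ≈ 0.525.
Too low — raise k to concentrate. Iterating converges to k ≈ 6.94.
Then θ = 33.4/(6.94−1) ≈ 5.62.

k ≈ 6.94, θ ≈ 5.62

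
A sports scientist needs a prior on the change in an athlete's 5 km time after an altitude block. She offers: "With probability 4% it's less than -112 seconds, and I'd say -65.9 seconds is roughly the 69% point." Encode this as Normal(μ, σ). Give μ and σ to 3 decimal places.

The p-quantile of Normal(μ,σ) is μ + z_p·σ, with z_{0.04} = -1.751 and z_{0.69} = 0.4959.
Eliminate σ: μ = (z₂·x₁ − z₁·x₂)/(z₂ − z₁) = (0.4959·-112 − (-1.751)·-65.9)/2.247 = -76.075.
Then σ = (x₂ − x₁)/(z₂ − z₁) = (-65.9 − -112)/2.247 = 20.520.

μ = -76.075, σ = 20.520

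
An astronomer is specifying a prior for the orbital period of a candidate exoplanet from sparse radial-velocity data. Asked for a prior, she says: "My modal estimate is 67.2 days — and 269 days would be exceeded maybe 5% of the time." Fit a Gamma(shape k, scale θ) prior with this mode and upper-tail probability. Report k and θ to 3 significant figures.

k ≈ 2.31, θ ≈ 51.4

Gamma(k,θ) with k>1 has mode (k−1)θ, so θ = 67.2/(k−1).
Need P(X < 269) = 0.95 with θ tied to k this way. Start at k = 2, θ = 67.2: P(X<269) ≈ 0.909.
Too low — raise k to concentrate. Iterating converges to k ≈ 2.31.
Then θ = 67.2/(2.31−1) ≈ 51.4.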